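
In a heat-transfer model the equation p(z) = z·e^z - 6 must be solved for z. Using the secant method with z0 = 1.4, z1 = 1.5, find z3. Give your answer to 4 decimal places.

1.4323

p(1.4) = -0.322720, p(1.5) = 0.722534
z2 = 1.500000 − 0.722534·(1.500000 − 1.400000) / (0.722534 − (-0.322720)) = 1.500000 − (0.072253)/(1.045254) = 1.430875
p(1.430875) = -0.015572
z3 = 1.430875 − (-0.015572)·(1.430875 − 1.500000) / (-0.015572 − 0.722534) = 1.430875 − (0.001076)/(-0.738105) = 1.432333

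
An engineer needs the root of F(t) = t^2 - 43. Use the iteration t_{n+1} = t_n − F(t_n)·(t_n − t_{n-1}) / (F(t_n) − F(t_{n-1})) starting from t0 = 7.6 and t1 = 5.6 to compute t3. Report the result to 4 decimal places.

6.5634

F(7.6) = 14.760000, F(5.6) = -11.640000
t2 = 5.600000 − (-11.640000)·(5.600000 − 7.600000) / (-11.640000 − 14.760000) = 5.600000 − (23.280000)/(-26.400000) = 6.481818
F(6.481818) = -0.986033
t3 = 6.481818 − (-0.986033)·(6.481818 − 5.600000) / (-0.986033 − (-11.640000)) = 6.481818 − (-0.869502)/(10.653967) = 6.563431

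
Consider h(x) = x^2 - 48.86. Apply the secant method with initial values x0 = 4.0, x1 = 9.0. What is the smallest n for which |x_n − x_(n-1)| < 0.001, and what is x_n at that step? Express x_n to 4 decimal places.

n = 6, x_n = 6.9900

h(4.0) = -32.860000, h(9.0) = 32.140000
x2 = 9.000000 − 32.140000·(5.000000)/(65.000000) = 6.527692;  |Δ| = 2.472308
h(6.527692) = -6.249233
x3 = 6.527692 − (-6.249233)·(-2.472308)/(-38.389233) = 6.930150;  |Δ| = 0.402457
h(6.930150) = -0.833026
x4 = 6.930150 − (-0.833026)·(0.402457)/(5.416207) = 6.992049;  |Δ| = 0.061899
h(6.992049) = 0.028743
x5 = 6.992049 − 0.028743·(0.061899)/(0.861770) = 6.989984;  |Δ| = 0.002065
h(6.989984) = -0.000124
x6 = 6.989984 − (-0.000124)·(-0.002065)/(-0.028867) = 6.989993;  |Δ| = 0.000009
|x6 − x5| = 0.000009 < 0.001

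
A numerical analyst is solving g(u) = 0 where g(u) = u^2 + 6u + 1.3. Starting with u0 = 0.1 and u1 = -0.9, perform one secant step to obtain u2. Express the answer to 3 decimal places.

-0.267

g(0.1) = 1.91000, g(-0.9) = -3.29000
u2 = -0.90000 − (-3.29000)·(-0.90000 − 0.10000) / (-3.29000 − 1.91000) = -0.90000 − (3.29000)/(-5.20000) = -0.26731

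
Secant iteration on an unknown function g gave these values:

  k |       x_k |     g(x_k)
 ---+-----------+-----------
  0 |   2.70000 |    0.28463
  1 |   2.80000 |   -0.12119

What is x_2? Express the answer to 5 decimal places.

x_2 = 2.80000 − (-0.12119)·(2.80000 − 2.70000) / (-0.12119 − 0.28463)
   = 2.80000 − (-0.0121190)/(-0.4058200) = 2.7701370

2.77014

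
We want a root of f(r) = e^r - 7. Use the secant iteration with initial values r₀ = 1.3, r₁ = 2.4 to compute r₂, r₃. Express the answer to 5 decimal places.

1.79821, 1.91426

f(1.3) = -3.3307033, f(2.4) = 4.0231764
r₂ = 2.4000000 − 4.0231764·(2.4000000 − 1.3000000) / (4.0231764 − (-3.3307033)) = 2.4000000 − (4.4254940)/(7.3538797) = 1.7982096
f(1.7982096) = -0.9611740
r₃ = 1.7982096 − (-0.9611740)·(1.7982096 − 2.4000000) / (-0.9611740 − 4.0231764) = 1.7982096 − (0.5784252)/(-4.9843504) = 1.9142579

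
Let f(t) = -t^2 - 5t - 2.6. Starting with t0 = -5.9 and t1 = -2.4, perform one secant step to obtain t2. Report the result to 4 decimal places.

-3.5030

f(-5.9) = -7.910000, f(-2.4) = 3.640000
t2 = -2.400000 − 3.640000·(-2.400000 − (-5.900000)) / (3.640000 − (-7.910000)) = -2.400000 − (12.740000)/(11.550000) = -3.503030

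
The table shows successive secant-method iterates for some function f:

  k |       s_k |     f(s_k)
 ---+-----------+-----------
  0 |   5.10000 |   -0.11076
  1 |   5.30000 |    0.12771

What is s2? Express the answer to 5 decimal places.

5.19289

s2 = 5.30000 − 0.12771·(5.30000 − 5.10000) / (0.12771 − (-0.11076))
   = 5.30000 − (0.0255420)/(0.2384700) = 5.1928922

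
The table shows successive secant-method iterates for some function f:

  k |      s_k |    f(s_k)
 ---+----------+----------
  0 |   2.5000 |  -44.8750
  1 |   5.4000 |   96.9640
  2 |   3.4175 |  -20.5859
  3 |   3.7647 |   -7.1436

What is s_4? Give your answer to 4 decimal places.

s_4 = 3.7647 − (-7.1436)·(3.7647 − 3.4175) / (-7.1436 − (-20.5859))
   = 3.7647 − (-2.480258)/(13.442300) = 3.949211

3.9492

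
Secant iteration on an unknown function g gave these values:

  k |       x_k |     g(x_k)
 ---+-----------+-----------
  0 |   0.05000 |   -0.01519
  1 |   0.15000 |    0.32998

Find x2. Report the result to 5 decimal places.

0.05440

x2 = 0.15000 − 0.32998·(0.15000 − 0.05000) / (0.32998 − (-0.01519))
   = 0.15000 − (0.0329980)/(0.3451700) = 0.0544007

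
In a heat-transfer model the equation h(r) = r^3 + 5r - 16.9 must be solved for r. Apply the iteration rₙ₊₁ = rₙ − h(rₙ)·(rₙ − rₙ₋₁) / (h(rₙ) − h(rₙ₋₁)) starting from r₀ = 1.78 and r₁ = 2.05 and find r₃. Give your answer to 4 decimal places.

h(1.78) = -2.360248, h(2.05) = 1.965125
r₂ = 2.050000 − 1.965125·(2.050000 − 1.780000) / (1.965125 − (-2.360248)) = 2.050000 − (0.530584)/(4.325373) = 1.927332
h(1.927332) = -0.104052
r₃ = 1.927332 − (-0.104052)·(1.927332 − 2.050000) / (-0.104052 − 1.965125) = 1.927332 − (0.012764)/(-2.069177) = 1.933501

1.9335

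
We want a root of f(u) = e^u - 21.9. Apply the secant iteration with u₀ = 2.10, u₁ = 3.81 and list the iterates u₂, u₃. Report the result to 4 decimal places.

2.7350, 2.9696

f(2.10) = -13.733830, f(3.81) = 23.250439
u₂ = 3.810000 − 23.250439·(3.810000 − 2.100000) / (23.250439 − (-13.733830)) = 3.810000 − (39.758250)/(36.984269) = 2.734996
f(2.734996) = -6.490324
u₃ = 2.734996 − (-6.490324)·(2.734996 − 3.810000) / (-6.490324 − 23.250439) = 2.734996 − (6.977126)/(-29.740763) = 2.969594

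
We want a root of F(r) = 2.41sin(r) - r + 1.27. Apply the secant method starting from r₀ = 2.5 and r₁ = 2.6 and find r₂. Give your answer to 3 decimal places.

2.571

F(2.5) = 0.21232, F(2.6) = -0.08764
r₂ = 2.60000 − (-0.08764)·(2.60000 − 2.50000) / (-0.08764 − 0.21232) = 2.60000 − (-0.00876)/(-0.29996) = 2.57078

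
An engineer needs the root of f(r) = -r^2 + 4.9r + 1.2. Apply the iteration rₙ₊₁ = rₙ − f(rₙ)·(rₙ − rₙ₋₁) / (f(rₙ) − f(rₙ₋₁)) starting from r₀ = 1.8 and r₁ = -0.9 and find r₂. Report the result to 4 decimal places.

0.1050

f(1.8) = 6.780000, f(-0.9) = -4.020000
r₂ = -0.900000 − (-4.020000)·(-0.900000 − 1.800000) / (-4.020000 − 6.780000) = -0.900000 − (10.854000)/(-10.800000) = 0.105000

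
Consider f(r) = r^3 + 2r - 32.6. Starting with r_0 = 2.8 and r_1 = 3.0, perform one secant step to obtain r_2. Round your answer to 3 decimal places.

f(2.8) = -5.04800, f(3.0) = 0.40000
r_2 = 3.00000 − 0.40000·(3.00000 − 2.80000) / (0.40000 − (-5.04800)) = 3.00000 − (0.08000)/(5.44800) = 2.98532

2.985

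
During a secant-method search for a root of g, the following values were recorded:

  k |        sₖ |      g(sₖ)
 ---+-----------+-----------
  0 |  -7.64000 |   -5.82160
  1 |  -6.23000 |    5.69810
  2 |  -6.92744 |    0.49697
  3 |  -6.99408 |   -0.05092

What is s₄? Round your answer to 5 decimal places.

s₄ = -6.99408 − (-0.05092)·(-6.99408 − (-6.92744)) / (-0.05092 − 0.49697)
   = -6.99408 − (0.0033933)/(-0.5478900) = -6.9878866

-6.98789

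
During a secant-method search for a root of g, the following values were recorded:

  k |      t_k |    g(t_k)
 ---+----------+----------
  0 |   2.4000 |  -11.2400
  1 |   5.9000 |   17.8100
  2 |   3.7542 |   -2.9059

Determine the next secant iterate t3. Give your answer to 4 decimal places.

4.0552

t3 = 3.7542 − (-2.9059)·(3.7542 − 5.9000) / (-2.9059 − 17.8100)
   = 3.7542 − (6.235480)/(-20.715900) = 4.055200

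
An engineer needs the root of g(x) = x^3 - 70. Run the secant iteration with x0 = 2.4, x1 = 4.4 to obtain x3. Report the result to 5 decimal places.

4.11157

g(2.4) = -56.1760000, g(4.4) = 15.1840000
x2 = 4.4000000 − 15.1840000·(4.4000000 − 2.4000000) / (15.1840000 − (-56.1760000)) = 4.4000000 − (30.3680000)/(71.3600000) = 3.9744395
g(3.9744395) = -7.2190824
x3 = 3.9744395 − (-7.2190824)·(3.9744395 − 4.4000000) / (-7.2190824 − 15.1840000) = 3.9744395 − (3.0721566)/(-22.4030824) = 4.1115704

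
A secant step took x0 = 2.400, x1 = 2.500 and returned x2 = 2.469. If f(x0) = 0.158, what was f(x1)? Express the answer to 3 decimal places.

The secant line through (2.400, 0.158) and (2.500, f(x1)) crosses zero at x2 = 2.469.
So (2.400, 0.158), (2.500, f(x1)), (2.469, 0) are collinear:
f(x1) = 0.158 · (2.500 − 2.469) / (2.400 − 2.469) = 0.158 · (0.03100)/(-0.06900) = -0.07099

-0.071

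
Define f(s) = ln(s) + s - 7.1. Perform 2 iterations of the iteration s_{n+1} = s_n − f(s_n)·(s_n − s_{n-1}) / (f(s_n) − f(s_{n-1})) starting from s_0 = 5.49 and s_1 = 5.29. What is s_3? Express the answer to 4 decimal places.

f(5.49) = 0.092928, f(5.29) = -0.144182
s_2 = 5.290000 − (-0.144182)·(5.290000 − 5.490000) / (-0.144182 − 0.092928) = 5.290000 − (0.028836)/(-0.237110) = 5.411616
f(5.411616) = 0.000164
s_3 = 5.411616 − 0.000164·(5.411616 − 5.290000) / (0.000164 − (-0.144182)) = 5.411616 − (0.000020)/(0.144345) = 5.411478

5.4115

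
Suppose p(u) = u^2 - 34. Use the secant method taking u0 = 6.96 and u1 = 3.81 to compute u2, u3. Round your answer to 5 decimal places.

p(6.96) = 14.4416000, p(3.81) = -19.4839000
u2 = 3.8100000 − (-19.4839000)·(3.8100000 − 6.9600000) / (-19.4839000 − 14.4416000) = 3.8100000 − (61.3742850)/(-33.9255000) = 5.6190901
p(5.6190901) = -2.4258268
u3 = 5.6190901 − (-2.4258268)·(5.6190901 − 3.8100000) / (-2.4258268 − (-19.4839000)) = 5.6190901 − (-4.3885392)/(17.0580732) = 5.8763606

5.61909, 5.87636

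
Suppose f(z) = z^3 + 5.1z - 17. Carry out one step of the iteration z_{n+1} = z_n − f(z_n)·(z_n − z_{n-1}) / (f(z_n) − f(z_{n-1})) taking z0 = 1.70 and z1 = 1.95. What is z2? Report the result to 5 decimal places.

f(1.70) = -3.4170000, f(1.95) = 0.3598750
z2 = 1.9500000 − 0.3598750·(1.9500000 − 1.7000000) / (0.3598750 − (-3.4170000)) = 1.9500000 − (0.0899687)/(3.7768750) = 1.9261791

1.92618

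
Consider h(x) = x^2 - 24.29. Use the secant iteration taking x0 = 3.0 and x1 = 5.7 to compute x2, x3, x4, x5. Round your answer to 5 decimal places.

4.75747, 4.91587, 4.92871, 4.92849

h(3.0) = -15.2900000, h(5.7) = 8.2000000
x2 = 5.7000000 − 8.2000000·(5.7000000 − 3.0000000) / (8.2000000 − (-15.2900000)) = 5.7000000 − (22.1400000)/(23.4900000) = 4.7574713
h(4.7574713) = -1.6564672
x3 = 4.7574713 − (-1.6564672)·(4.7574713 − 5.7000000) / (-1.6564672 − 8.2000000) = 4.7574713 − (1.5612679)/(-9.8564672) = 4.9158716
h(4.9158716) = -0.1242062
x4 = 4.9158716 − (-0.1242062)·(4.9158716 − 4.7574713) / (-0.1242062 − (-1.6564672)) = 4.9158716 − (-0.0196743)/(1.5322610) = 4.9287117
h(4.9287117) = 0.0021987
x5 = 4.9287117 − 0.0021987·(4.9287117 − 4.9158716) / (0.0021987 − (-0.1242062)) = 4.9287117 − (0.0000282)/(0.1264049) = 4.9284883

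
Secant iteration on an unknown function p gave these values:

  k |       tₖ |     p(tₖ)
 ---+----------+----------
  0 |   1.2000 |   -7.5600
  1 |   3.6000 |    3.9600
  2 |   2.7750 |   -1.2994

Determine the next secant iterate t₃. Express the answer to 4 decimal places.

2.9788

t₃ = 2.7750 − (-1.2994)·(2.7750 − 3.6000) / (-1.2994 − 3.9600)
   = 2.7750 − (1.072005)/(-5.259400) = 2.978826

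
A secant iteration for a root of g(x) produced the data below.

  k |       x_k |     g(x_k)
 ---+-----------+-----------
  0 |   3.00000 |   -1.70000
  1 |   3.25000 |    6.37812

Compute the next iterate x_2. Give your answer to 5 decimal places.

3.05261

x_2 = 3.25000 − 6.37812·(3.25000 − 3.00000) / (6.37812 − (-1.70000))
   = 3.25000 − (1.5945300)/(8.0781200) = 3.0526113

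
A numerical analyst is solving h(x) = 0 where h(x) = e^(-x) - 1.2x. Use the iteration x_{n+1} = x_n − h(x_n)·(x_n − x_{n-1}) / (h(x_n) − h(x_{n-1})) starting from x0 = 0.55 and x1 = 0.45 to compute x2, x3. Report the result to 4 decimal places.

0.5040, 0.5036

h(0.55) = -0.083050, h(0.45) = 0.097628
x2 = 0.450000 − 0.097628·(0.450000 − 0.550000) / (0.097628 − (-0.083050)) = 0.450000 − (-0.009763)/(0.180678) = 0.504034
h(0.504034) = -0.000752
x3 = 0.504034 − (-0.000752)·(0.504034 − 0.450000) / (-0.000752 − 0.097628) = 0.504034 − (-0.000041)/(-0.098381) = 0.503621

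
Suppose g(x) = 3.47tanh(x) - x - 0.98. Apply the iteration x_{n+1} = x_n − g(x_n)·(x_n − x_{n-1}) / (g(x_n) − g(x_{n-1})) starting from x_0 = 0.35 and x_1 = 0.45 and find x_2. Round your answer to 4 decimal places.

0.4327

g(0.35) = -0.162777, g(0.45) = 0.033990
x_2 = 0.450000 − 0.033990·(0.450000 − 0.350000) / (0.033990 − (-0.162777)) = 0.450000 − (0.003399)/(0.196766) = 0.432726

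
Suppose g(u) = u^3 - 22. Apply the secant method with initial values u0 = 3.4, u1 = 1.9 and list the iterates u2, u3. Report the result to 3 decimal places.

g(3.4) = 17.30400, g(1.9) = -15.14100
u2 = 1.90000 − (-15.14100)·(1.90000 − 3.40000) / (-15.14100 − 17.30400) = 1.90000 − (22.71150)/(-32.44500) = 2.60000
g(2.60000) = -4.42400
u3 = 2.60000 − (-4.42400)·(2.60000 − 1.90000) / (-4.42400 − (-15.14100)) = 2.60000 − (-3.09680)/(10.71700) = 2.88896

2.600, 2.889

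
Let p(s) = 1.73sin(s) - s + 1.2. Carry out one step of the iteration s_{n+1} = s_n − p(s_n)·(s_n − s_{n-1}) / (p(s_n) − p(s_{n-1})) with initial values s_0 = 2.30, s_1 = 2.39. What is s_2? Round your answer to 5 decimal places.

p(2.30) = 0.1900700, p(2.39) = -0.0087504
s_2 = 2.3900000 − (-0.0087504)·(2.3900000 − 2.3000000) / (-0.0087504 − 0.1900700) = 2.3900000 − (-0.0007875)/(-0.1988204) = 2.3860389

2.38604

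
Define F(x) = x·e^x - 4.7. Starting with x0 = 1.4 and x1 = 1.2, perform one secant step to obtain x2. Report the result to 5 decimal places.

1.28456

F(1.4) = 0.9772800, F(1.2) = -0.7158597
x2 = 1.2000000 − (-0.7158597)·(1.2000000 − 1.4000000) / (-0.7158597 − 0.9772800) = 1.2000000 − (0.1431719)/(-1.6931396) = 1.2845600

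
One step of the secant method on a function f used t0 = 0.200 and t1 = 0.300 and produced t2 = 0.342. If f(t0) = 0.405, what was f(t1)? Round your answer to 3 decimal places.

0.120

The secant line through (0.200, 0.405) and (0.300, f(t1)) crosses zero at t2 = 0.342.
So (0.200, 0.405), (0.300, f(t1)), (0.342, 0) are collinear:
f(t1) = 0.405 · (0.300 − 0.342) / (0.200 − 0.342) = 0.405 · (-0.04200)/(-0.14200) = 0.11979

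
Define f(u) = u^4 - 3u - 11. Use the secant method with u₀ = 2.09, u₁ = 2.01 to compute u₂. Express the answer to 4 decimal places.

f(2.09) = 1.810298, f(2.01) = -0.707592
u₂ = 2.010000 − (-0.707592)·(2.010000 − 2.090000) / (-0.707592 − 1.810298) = 2.010000 − (0.056607)/(-2.517890) = 2.032482

2.0325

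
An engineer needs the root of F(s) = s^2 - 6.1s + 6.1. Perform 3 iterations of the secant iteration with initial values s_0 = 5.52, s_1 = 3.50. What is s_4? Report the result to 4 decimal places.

4.8201

F(5.52) = 2.898400, F(3.50) = -3.000000
s_2 = 3.500000 − (-3.000000)·(3.500000 − 5.520000) / (-3.000000 − 2.898400) = 3.500000 − (6.060000)/(-5.898400) = 4.527397
F(4.527397) = -1.019797
s_3 = 4.527397 − (-1.019797)·(4.527397 − 3.500000) / (-1.019797 − (-3.000000)) = 4.527397 − (-1.047737)/(1.980203) = 5.056503
F(5.056503) = 0.823555
s_4 = 5.056503 − 0.823555·(5.056503 − 4.527397) / (0.823555 − (-1.019797)) = 5.056503 − (0.435748)/(1.843352) = 4.820114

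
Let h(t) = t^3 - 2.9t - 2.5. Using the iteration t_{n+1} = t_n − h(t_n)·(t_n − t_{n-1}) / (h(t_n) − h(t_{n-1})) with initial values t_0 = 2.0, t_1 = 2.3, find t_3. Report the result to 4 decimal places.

2.0315

h(2.0) = -0.300000, h(2.3) = 2.997000
t_2 = 2.300000 − 2.997000·(2.300000 − 2.000000) / (2.997000 − (-0.300000)) = 2.300000 − (0.899100)/(3.297000) = 2.027298
h(2.027298) = -0.047101
t_3 = 2.027298 − (-0.047101)·(2.027298 − 2.300000) / (-0.047101 − 2.997000) = 2.027298 − (0.012845)/(-3.044101) = 2.031517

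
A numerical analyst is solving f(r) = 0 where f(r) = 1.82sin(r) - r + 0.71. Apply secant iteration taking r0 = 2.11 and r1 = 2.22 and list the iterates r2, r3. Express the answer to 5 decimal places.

f(2.11) = 0.1617744, f(2.22) = -0.0602508
r2 = 2.2200000 − (-0.0602508)·(2.2200000 − 2.1100000) / (-0.0602508 − 0.1617744) = 2.2200000 − (-0.0066276)/(-0.2220253) = 2.1901494
f(2.1901494) = 0.0017932
r3 = 2.1901494 − 0.0017932·(2.1901494 − 2.2200000) / (0.0017932 − (-0.0602508)) = 2.1901494 − (-0.0000535)/(0.0620441) = 2.1910121

2.19015, 2.19101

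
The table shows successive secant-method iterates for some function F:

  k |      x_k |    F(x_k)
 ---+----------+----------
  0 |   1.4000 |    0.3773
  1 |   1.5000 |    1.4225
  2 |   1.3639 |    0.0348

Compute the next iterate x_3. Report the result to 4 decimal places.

x_3 = 1.3639 − 0.0348·(1.3639 − 1.5000) / (0.0348 − 1.4225)
   = 1.3639 − (-0.004736)/(-1.387700) = 1.360487

1.3605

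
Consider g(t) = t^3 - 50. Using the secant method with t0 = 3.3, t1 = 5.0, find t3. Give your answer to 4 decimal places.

g(3.3) = -14.063000, g(5.0) = 75.000000
t2 = 5.000000 − 75.000000·(5.000000 − 3.300000) / (75.000000 − (-14.063000)) = 5.000000 − (127.500000)/(89.063000) = 3.568429
g(3.568429) = -4.560744
t3 = 3.568429 − (-4.560744)·(3.568429 − 5.000000) / (-4.560744 − 75.000000) = 3.568429 − (6.529028)/(-79.560744) = 3.650493

3.6505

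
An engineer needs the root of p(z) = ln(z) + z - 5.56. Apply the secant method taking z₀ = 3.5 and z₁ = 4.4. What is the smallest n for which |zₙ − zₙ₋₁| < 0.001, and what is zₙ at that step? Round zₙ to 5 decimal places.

p(3.5) = -0.8072370, p(4.4) = 0.3216045
z₂ = 4.4000000 − 0.3216045·(0.9000000)/(1.1288416) = 4.1435919;  |Δ| = 0.2564081
p(4.1435919) = 0.0051550
z₃ = 4.1435919 − 0.0051550·(-0.2564081)/(-0.3164496) = 4.1394150;  |Δ| = 0.0041769
p(4.1394150) = -0.0000305
z₄ = 4.1394150 − (-0.0000305)·(-0.0041769)/(-0.0051854) = 4.1394396;  |Δ| = 0.0000245
|z₄ − z₃| = 0.0000245 < 0.001

n = 4, zₙ = 4.13944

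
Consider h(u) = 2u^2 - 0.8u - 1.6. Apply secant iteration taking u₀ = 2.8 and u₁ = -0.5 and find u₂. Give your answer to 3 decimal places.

h(2.8) = 11.84000, h(-0.5) = -0.70000
u₂ = -0.50000 − (-0.70000)·(-0.50000 − 2.80000) / (-0.70000 − 11.84000) = -0.50000 − (2.31000)/(-12.54000) = -0.31579

-0.316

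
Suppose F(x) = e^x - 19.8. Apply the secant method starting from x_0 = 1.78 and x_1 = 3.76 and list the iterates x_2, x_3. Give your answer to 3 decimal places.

2.522, 2.820

F(1.78) = -13.87014, F(3.76) = 23.14843
x_2 = 3.76000 − 23.14843·(3.76000 − 1.78000) / (23.14843 − (-13.87014)) = 3.76000 − (45.83388)/(37.01857) = 2.52187
F(2.52187) = -7.34817
x_3 = 2.52187 − (-7.34817)·(2.52187 − 3.76000) / (-7.34817 − 23.14843) = 2.52187 − (9.09800)/(-30.49659) = 2.82020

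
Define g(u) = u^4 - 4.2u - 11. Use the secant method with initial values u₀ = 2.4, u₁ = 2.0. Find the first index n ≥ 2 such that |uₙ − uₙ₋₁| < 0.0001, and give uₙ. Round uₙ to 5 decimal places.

n = 5, uₙ = 2.11122

g(2.4) = 12.0976000, g(2.0) = -3.4000000
u₂ = 2.0000000 − (-3.4000000)·(-0.4000000)/(-15.4976000) = 2.0877555;  |Δ| = 0.0877555
g(2.0877555) = -0.7701059
u₃ = 2.0877555 − (-0.7701059)·(0.0877555)/(2.6298941) = 2.1134528;  |Δ| = 0.0256973
g(2.1134528) = 0.0747520
u₄ = 2.1134528 − 0.0747520·(0.0256973)/(0.8448580) = 2.1111791;  |Δ| = 0.0022737
g(2.1111791) = -0.0014147
u₅ = 2.1111791 − (-0.0014147)·(-0.0022737)/(-0.0761668) = 2.1112213;  |Δ| = 0.0000422
|u₅ − u₄| = 0.0000422 < 0.0001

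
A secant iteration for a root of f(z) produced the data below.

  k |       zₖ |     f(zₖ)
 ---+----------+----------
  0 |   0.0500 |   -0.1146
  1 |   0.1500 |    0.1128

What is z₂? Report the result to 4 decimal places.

z₂ = 0.1500 − 0.1128·(0.1500 − 0.0500) / (0.1128 − (-0.1146))
   = 0.1500 − (0.011280)/(0.227400) = 0.100396

0.1004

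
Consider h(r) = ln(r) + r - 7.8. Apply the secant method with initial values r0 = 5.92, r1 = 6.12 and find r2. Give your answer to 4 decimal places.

h(5.92) = -0.101664, h(6.12) = 0.131562
r2 = 6.120000 − 0.131562·(6.120000 − 5.920000) / (0.131562 − (-0.101664)) = 6.120000 − (0.026312)/(0.233226) = 6.007180

6.0072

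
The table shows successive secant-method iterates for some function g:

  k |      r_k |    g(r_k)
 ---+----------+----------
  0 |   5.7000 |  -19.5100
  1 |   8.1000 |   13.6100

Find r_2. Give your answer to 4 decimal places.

7.1138

r_2 = 8.1000 − 13.6100·(8.1000 − 5.7000) / (13.6100 − (-19.5100))
   = 8.1000 − (32.664000)/(33.120000) = 7.113768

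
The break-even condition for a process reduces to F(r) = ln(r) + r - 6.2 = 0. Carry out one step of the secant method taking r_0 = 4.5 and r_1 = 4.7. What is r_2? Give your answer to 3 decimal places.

F(4.5) = -0.19592, F(4.7) = 0.04756
r_2 = 4.70000 − 0.04756·(4.70000 − 4.50000) / (0.04756 − (-0.19592)) = 4.70000 − (0.00951)/(0.24349) = 4.66093

4.661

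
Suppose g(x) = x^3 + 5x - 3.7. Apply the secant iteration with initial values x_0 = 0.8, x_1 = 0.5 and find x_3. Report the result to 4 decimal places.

g(0.8) = 0.812000, g(0.5) = -1.075000
x_2 = 0.500000 − (-1.075000)·(0.500000 − 0.800000) / (-1.075000 − 0.812000) = 0.500000 − (0.322500)/(-1.887000) = 0.670906
g(0.670906) = -0.043484
x_3 = 0.670906 − (-0.043484)·(0.670906 − 0.500000) / (-0.043484 − (-1.075000)) = 0.670906 − (-0.007432)/(1.031516) = 0.678111

0.6781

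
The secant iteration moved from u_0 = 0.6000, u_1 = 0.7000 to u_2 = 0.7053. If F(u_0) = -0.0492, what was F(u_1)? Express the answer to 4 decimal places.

The secant line through (0.6000, -0.0492) and (0.7000, F(u_1)) crosses zero at u_2 = 0.7053.
So (0.6000, -0.0492), (0.7000, F(u_1)), (0.7053, 0) are collinear:
F(u_1) = -0.0492 · (0.7000 − 0.7053) / (0.6000 − 0.7053) = -0.0492 · (-0.005300)/(-0.105300) = -0.002476

-0.0025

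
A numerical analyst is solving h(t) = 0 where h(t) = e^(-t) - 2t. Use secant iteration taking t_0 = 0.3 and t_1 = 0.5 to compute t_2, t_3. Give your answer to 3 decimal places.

h(0.3) = 0.14082, h(0.5) = -0.39347
t_2 = 0.50000 − (-0.39347)·(0.50000 − 0.30000) / (-0.39347 − 0.14082) = 0.50000 − (-0.07869)/(-0.53429) = 0.35271
h(0.35271) = -0.00265
t_3 = 0.35271 − (-0.00265)·(0.35271 − 0.50000) / (-0.00265 − (-0.39347)) = 0.35271 − (0.00039)/(0.39082) = 0.35172

0.353, 0.352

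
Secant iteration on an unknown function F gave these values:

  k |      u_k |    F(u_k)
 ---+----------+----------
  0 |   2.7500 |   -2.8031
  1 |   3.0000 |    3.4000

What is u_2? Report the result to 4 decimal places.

2.8630

u_2 = 3.0000 − 3.4000·(3.0000 − 2.7500) / (3.4000 − (-2.8031))
   = 3.0000 − (0.850000)/(6.203100) = 2.862972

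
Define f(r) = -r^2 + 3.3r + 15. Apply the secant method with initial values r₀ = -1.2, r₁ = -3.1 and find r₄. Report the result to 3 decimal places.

-2.560

f(-1.2) = 9.60000, f(-3.1) = -4.84000
r₂ = -3.10000 − (-4.84000)·(-3.10000 − (-1.20000)) / (-4.84000 − 9.60000) = -3.10000 − (9.19600)/(-14.44000) = -2.46316
f(-2.46316) = 0.80443
r₃ = -2.46316 − 0.80443·(-2.46316 − (-3.10000)) / (0.80443 − (-4.84000)) = -2.46316 − (0.51230)/(5.64443) = -2.55392
f(-2.55392) = 0.04956
r₄ = -2.55392 − 0.04956·(-2.55392 − (-2.46316)) / (0.04956 − 0.80443) = -2.55392 − (-0.00450)/(-0.75487) = -2.55988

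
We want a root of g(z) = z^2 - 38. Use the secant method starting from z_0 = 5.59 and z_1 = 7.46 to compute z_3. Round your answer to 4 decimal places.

6.1590

g(5.59) = -6.751900, g(7.46) = 17.651600
z_2 = 7.460000 − 17.651600·(7.460000 − 5.590000) / (17.651600 − (-6.751900)) = 7.460000 − (33.008492)/(24.403500) = 6.107387
g(6.107387) = -0.699824
z_3 = 6.107387 − (-0.699824)·(6.107387 − 7.460000) / (-0.699824 − 17.651600) = 6.107387 − (0.946592)/(-18.351424) = 6.158968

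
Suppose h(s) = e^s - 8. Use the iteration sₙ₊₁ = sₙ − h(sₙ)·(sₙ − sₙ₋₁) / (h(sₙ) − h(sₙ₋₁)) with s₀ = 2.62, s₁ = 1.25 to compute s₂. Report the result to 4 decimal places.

h(2.62) = 5.735724, h(1.25) = -4.509657
s₂ = 1.250000 − (-4.509657)·(1.250000 − 2.620000) / (-4.509657 − 5.735724) = 1.250000 − (6.178230)/(-10.245381) = 1.853026

1.8530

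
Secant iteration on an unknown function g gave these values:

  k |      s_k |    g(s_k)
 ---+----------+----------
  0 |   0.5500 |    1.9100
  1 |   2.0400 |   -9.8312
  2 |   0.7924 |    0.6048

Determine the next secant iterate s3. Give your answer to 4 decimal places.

0.8647

s3 = 0.7924 − 0.6048·(0.7924 − 2.0400) / (0.6048 − (-9.8312))
   = 0.7924 − (-0.754548)/(10.436000) = 0.864702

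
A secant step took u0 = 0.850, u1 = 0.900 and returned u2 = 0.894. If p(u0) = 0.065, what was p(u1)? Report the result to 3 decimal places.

-0.009

The secant line through (0.850, 0.065) and (0.900, p(u1)) crosses zero at u2 = 0.894.
So (0.850, 0.065), (0.900, p(u1)), (0.894, 0) are collinear:
p(u1) = 0.065 · (0.900 − 0.894) / (0.850 − 0.894) = 0.065 · (0.00600)/(-0.04400) = -0.00886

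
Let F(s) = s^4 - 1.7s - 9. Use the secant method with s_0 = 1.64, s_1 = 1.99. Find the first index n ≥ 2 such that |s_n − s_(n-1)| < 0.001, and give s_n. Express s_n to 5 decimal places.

n = 5, s_n = 1.86798

F(1.64) = -4.5540518, F(1.99) = 3.2993920
s_2 = 1.9900000 − 3.2993920·(0.3500000)/(7.8534438) = 1.8429579;  |Δ| = 0.1470421
F(1.8429579) = -0.5968591
s_3 = 1.8429579 − (-0.5968591)·(-0.1470421)/(-3.8962511) = 1.8654830;  |Δ| = 0.0225251
F(1.8654830) = -0.0607354
s_4 = 1.8654830 − (-0.0607354)·(0.0225251)/(0.5361237) = 1.8680347;  |Δ| = 0.0025518
F(1.8680347) = 0.0013266
s_5 = 1.8680347 − 0.0013266·(0.0025518)/(0.0620621) = 1.8679802;  |Δ| = 0.0000545
|s_5 − s_4| = 0.0000545 < 0.001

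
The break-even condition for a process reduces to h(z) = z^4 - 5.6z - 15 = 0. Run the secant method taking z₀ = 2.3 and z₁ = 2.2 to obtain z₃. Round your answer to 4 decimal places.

h(2.3) = 0.104100, h(2.2) = -3.894400
z₂ = 2.200000 − (-3.894400)·(2.200000 − 2.300000) / (-3.894400 − 0.104100) = 2.200000 − (0.389440)/(-3.998500) = 2.297397
h(2.297397) = -0.007812
z₃ = 2.297397 − (-0.007812)·(2.297397 − 2.200000) / (-0.007812 − (-3.894400)) = 2.297397 − (-0.000761)/(3.886588) = 2.297592

2.2976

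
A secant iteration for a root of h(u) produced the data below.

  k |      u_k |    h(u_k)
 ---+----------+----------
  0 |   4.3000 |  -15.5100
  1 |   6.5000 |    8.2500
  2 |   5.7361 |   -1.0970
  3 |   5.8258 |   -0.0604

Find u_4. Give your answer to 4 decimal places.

u_4 = 5.8258 − (-0.0604)·(5.8258 − 5.7361) / (-0.0604 − (-1.0970))
   = 5.8258 − (-0.005418)/(1.036600) = 5.831027

5.8310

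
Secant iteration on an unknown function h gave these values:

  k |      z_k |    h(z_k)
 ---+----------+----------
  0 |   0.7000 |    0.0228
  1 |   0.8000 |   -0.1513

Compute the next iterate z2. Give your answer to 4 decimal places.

z2 = 0.8000 − (-0.1513)·(0.8000 − 0.7000) / (-0.1513 − 0.0228)
   = 0.8000 − (-0.015130)/(-0.174100) = 0.713096

0.7131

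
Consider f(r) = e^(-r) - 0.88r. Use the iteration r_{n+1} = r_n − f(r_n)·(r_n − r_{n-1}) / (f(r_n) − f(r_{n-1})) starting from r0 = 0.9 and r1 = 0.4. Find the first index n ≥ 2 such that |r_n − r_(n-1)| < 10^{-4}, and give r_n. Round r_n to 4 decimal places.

f(0.9) = -0.385430, f(0.4) = 0.318320
r2 = 0.400000 − 0.318320·(-0.500000)/(0.703750) = 0.626160;  |Δ| = 0.226160
f(0.626160) = -0.016380
r3 = 0.626160 − (-0.016380)·(0.226160)/(-0.334700) = 0.615092;  |Δ| = 0.011068
f(0.615092) = -0.000690
r4 = 0.615092 − (-0.000690)·(-0.011068)/(0.015690) = 0.614605;  |Δ| = 0.000487
f(0.614605) = 0.000002
r5 = 0.614605 − 0.000002·(-0.000487)/(0.000691) = 0.614606;  |Δ| = 0.000001
|r5 − r4| = 0.000001 < 10^{-4}

n = 5, r_n = 0.6146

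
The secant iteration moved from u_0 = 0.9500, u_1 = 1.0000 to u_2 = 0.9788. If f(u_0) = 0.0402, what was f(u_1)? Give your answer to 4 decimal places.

The secant line through (0.9500, 0.0402) and (1.0000, f(u_1)) crosses zero at u_2 = 0.9788.
So (0.9500, 0.0402), (1.0000, f(u_1)), (0.9788, 0) are collinear:
f(u_1) = 0.0402 · (1.0000 − 0.9788) / (0.9500 − 0.9788) = 0.0402 · (0.021200)/(-0.028800) = -0.029592

-0.0296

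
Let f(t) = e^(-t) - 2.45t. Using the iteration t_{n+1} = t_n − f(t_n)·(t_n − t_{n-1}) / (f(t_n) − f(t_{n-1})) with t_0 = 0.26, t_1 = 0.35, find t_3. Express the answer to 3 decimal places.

f(0.26) = 0.13405, f(0.35) = -0.15281
t_2 = 0.35000 − (-0.15281)·(0.35000 − 0.26000) / (-0.15281 − 0.13405) = 0.35000 − (-0.01375)/(-0.28686) = 0.30206
f(0.30206) = -0.00074
t_3 = 0.30206 − (-0.00074)·(0.30206 − 0.35000) / (-0.00074 − (-0.15281)) = 0.30206 − (0.00004)/(0.15207) = 0.30182

0.302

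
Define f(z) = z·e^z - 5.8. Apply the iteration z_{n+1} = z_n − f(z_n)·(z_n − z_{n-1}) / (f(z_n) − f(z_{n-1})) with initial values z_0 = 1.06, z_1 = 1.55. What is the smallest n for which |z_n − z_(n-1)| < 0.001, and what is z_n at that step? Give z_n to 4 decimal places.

f(1.06) = -2.740447, f(1.55) = 1.502779
z_2 = 1.550000 − 1.502779·(0.490000)/(4.243226) = 1.376462;  |Δ| = 0.173538
f(1.376462) = -0.348024
z_3 = 1.376462 − (-0.348024)·(-0.173538)/(-1.850803) = 1.409094;  |Δ| = 0.032632
f(1.409094) = -0.033642
z_4 = 1.409094 − (-0.033642)·(0.032632)/(0.314382) = 1.412586;  |Δ| = 0.003492
f(1.412586) = 0.000869
z_5 = 1.412586 − 0.000869·(0.003492)/(0.034511) = 1.412498;  |Δ| = 0.000088
|z_5 − z_4| = 0.000088 < 0.001

n = 5, z_n = 1.4125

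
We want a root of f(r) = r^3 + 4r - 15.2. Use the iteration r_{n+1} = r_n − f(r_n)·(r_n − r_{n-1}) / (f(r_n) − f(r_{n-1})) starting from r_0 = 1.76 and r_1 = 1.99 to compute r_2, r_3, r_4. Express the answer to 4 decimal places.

f(1.76) = -2.708224, f(1.99) = 0.640599
r_2 = 1.990000 − 0.640599·(1.990000 − 1.760000) / (0.640599 − (-2.708224)) = 1.990000 − (0.147338)/(3.348823) = 1.946003
f(1.946003) = -0.046614
r_3 = 1.946003 − (-0.046614)·(1.946003 − 1.990000) / (-0.046614 − 0.640599) = 1.946003 − (0.002051)/(-0.687213) = 1.948987
f(1.948987) = -0.000720
r_4 = 1.948987 − (-0.000720)·(1.948987 − 1.946003) / (-0.000720 − (-0.046614)) = 1.948987 − (-0.000002)/(0.045893) = 1.949034

1.9460, 1.9490, 1.9490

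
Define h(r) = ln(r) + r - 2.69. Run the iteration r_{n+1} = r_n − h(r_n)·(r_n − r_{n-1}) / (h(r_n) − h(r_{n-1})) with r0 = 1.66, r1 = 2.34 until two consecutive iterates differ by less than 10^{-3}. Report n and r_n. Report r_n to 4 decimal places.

h(1.66) = -0.523182, h(2.34) = 0.500151
r2 = 2.340000 − 0.500151·(0.680000)/(1.023333) = 2.007652;  |Δ| = 0.332348
h(2.007652) = 0.014618
r3 = 2.007652 − 0.014618·(-0.332348)/(-0.485533) = 1.997646;  |Δ| = 0.010006
h(1.997646) = -0.000384
r4 = 1.997646 − (-0.000384)·(-0.010006)/(-0.015003) = 1.997902;  |Δ| = 0.000256
|r4 − r3| = 0.000256 < 10^{-3}

n = 4, r_n = 1.9979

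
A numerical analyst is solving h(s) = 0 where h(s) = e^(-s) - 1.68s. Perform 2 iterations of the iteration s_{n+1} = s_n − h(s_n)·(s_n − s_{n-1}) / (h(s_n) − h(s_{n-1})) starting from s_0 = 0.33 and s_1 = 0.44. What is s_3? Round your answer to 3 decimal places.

0.399

h(0.33) = 0.16452, h(0.44) = -0.09516
s_2 = 0.44000 − (-0.09516)·(0.44000 − 0.33000) / (-0.09516 − 0.16452) = 0.44000 − (-0.01047)/(-0.25969) = 0.39969
h(0.39969) = -0.00095
s_3 = 0.39969 − (-0.00095)·(0.39969 − 0.44000) / (-0.00095 − (-0.09516)) = 0.39969 − (0.00004)/(0.09421) = 0.39928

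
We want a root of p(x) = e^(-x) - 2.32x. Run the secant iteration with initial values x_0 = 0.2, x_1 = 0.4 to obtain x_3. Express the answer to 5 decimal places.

p(0.2) = 0.3547308, p(0.4) = -0.2576800
x_2 = 0.4000000 − (-0.2576800)·(0.4000000 − 0.2000000) / (-0.2576800 − 0.3547308) = 0.4000000 − (-0.0515360)/(-0.6124107) = 0.3158473
p(0.3158473) = -0.0035951
x_3 = 0.3158473 − (-0.0035951)·(0.3158473 − 0.4000000) / (-0.0035951 − (-0.2576800)) = 0.3158473 − (0.0003025)/(0.2540849) = 0.3146567

0.31466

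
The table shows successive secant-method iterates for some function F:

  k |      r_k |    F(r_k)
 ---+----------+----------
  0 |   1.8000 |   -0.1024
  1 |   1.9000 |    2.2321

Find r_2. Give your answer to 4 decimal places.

1.8044

r_2 = 1.9000 − 2.2321·(1.9000 − 1.8000) / (2.2321 − (-0.1024))
   = 1.9000 − (0.223210)/(2.334500) = 1.804386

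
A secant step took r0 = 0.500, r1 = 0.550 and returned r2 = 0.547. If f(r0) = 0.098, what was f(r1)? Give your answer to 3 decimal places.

-0.006

The secant line through (0.500, 0.098) and (0.550, f(r1)) crosses zero at r2 = 0.547.
So (0.500, 0.098), (0.550, f(r1)), (0.547, 0) are collinear:
f(r1) = 0.098 · (0.550 − 0.547) / (0.500 − 0.547) = 0.098 · (0.00300)/(-0.04700) = -0.00626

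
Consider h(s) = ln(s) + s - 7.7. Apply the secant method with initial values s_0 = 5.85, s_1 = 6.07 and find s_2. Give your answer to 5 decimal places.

5.92155

h(5.85) = -0.0835583, h(6.07) = 0.1733586
s_2 = 6.0700000 − 0.1733586·(6.0700000 − 5.8500000) / (0.1733586 − (-0.0835583)) = 6.0700000 − (0.0381389)/(0.2569169) = 5.9215517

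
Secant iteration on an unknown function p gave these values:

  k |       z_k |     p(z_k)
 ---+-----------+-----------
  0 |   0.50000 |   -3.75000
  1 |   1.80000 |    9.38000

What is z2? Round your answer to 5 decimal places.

0.87129

z2 = 1.80000 − 9.38000·(1.80000 − 0.50000) / (9.38000 − (-3.75000))
   = 1.80000 − (12.1940000)/(13.1300000) = 0.8712871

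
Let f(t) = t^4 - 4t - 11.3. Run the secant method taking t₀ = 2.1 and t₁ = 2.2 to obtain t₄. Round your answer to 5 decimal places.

f(2.1) = -0.2519000, f(2.2) = 3.3256000
t₂ = 2.2000000 − 3.3256000·(2.2000000 − 2.1000000) / (3.3256000 − (-0.2519000)) = 2.2000000 − (0.3325600)/(3.5775000) = 2.1070412
f(2.1070412) = -0.0179148
t₃ = 2.1070412 − (-0.0179148)·(2.1070412 − 2.2000000) / (-0.0179148 − 3.3256000) = 2.1070412 − (0.0016653)/(-3.3435148) = 2.1075393
f(2.1075393) = -0.0012634
t₄ = 2.1075393 − (-0.0012634)·(2.1075393 − 2.1070412) / (-0.0012634 − (-0.0179148)) = 2.1075393 − (-0.0000006)/(0.0166514) = 2.1075771

2.10758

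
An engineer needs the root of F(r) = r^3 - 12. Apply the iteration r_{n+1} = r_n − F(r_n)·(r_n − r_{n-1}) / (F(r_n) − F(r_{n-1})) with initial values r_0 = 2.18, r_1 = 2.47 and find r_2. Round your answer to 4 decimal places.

F(2.18) = -1.639768, F(2.47) = 3.069223
r_2 = 2.470000 − 3.069223·(2.470000 − 2.180000) / (3.069223 − (-1.639768)) = 2.470000 − (0.890075)/(4.708991) = 2.280984

2.2810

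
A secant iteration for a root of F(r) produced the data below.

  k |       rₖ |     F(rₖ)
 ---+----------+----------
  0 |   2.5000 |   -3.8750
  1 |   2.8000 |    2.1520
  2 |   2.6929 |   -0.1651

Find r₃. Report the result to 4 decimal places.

2.7005

r₃ = 2.6929 − (-0.1651)·(2.6929 − 2.8000) / (-0.1651 − 2.1520)
   = 2.6929 − (0.017682)/(-2.317100) = 2.700531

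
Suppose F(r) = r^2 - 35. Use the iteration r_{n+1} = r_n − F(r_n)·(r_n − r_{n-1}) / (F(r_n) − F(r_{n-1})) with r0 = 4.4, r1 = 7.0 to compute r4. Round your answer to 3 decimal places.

5.916

F(4.4) = -15.64000, F(7.0) = 14.00000
r2 = 7.00000 − 14.00000·(7.00000 − 4.40000) / (14.00000 − (-15.64000)) = 7.00000 − (36.40000)/(29.64000) = 5.77193
F(5.77193) = -1.68483
r3 = 5.77193 − (-1.68483)·(5.77193 − 7.00000) / (-1.68483 − 14.00000) = 5.77193 − (2.06908)/(-15.68483) = 5.90385
F(5.90385) = -0.14460
r4 = 5.90385 − (-0.14460)·(5.90385 − 5.77193) / (-0.14460 − (-1.68483)) = 5.90385 − (-0.01908)/(1.54023) = 5.91623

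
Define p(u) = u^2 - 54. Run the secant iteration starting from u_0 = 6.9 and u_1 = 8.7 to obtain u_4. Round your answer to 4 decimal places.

p(6.9) = -6.390000, p(8.7) = 21.690000
u_2 = 8.700000 − 21.690000·(8.700000 − 6.900000) / (21.690000 − (-6.390000)) = 8.700000 − (39.042000)/(28.080000) = 7.309615
p(7.309615) = -0.569523
u_3 = 7.309615 − (-0.569523)·(7.309615 − 8.700000) / (-0.569523 − 21.690000) = 7.309615 − (0.791856)/(-22.259523) = 7.345189
p(7.345189) = -0.048196
u_4 = 7.345189 − (-0.048196)·(7.345189 − 7.309615) / (-0.048196 − (-0.569523)) = 7.345189 − (-0.001715)/(0.521327) = 7.348478

7.3485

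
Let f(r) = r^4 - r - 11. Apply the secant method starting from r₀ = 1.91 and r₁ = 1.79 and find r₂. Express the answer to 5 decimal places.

f(1.91) = 0.3986336, f(1.79) = -2.5237432
r₂ = 1.7900000 − (-2.5237432)·(1.7900000 − 1.9100000) / (-2.5237432 − 0.3986336) = 1.7900000 − (0.3028492)/(-2.9223768) = 1.8936311

1.89363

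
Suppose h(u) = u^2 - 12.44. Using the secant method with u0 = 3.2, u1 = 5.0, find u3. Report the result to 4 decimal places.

3.5168

h(3.2) = -2.200000, h(5.0) = 12.560000
u2 = 5.000000 − 12.560000·(5.000000 − 3.200000) / (12.560000 − (-2.200000)) = 5.000000 − (22.608000)/(14.760000) = 3.468293
h(3.468293) = -0.410946
u3 = 3.468293 − (-0.410946)·(3.468293 − 5.000000) / (-0.410946 − 12.560000) = 3.468293 − (0.629449)/(-12.970946) = 3.516820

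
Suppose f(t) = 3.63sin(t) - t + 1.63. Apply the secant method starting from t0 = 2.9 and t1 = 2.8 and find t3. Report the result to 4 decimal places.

2.8104

f(2.9) = -0.401525, f(2.8) = 0.046007
t2 = 2.800000 − 0.046007·(2.800000 − 2.900000) / (0.046007 − (-0.401525)) = 2.800000 − (-0.004601)/(0.447532) = 2.810280
f(2.810280) = 0.000502
t3 = 2.810280 − 0.000502·(2.810280 − 2.800000) / (0.000502 − 0.046007) = 2.810280 − (0.000005)/(-0.045505) = 2.810394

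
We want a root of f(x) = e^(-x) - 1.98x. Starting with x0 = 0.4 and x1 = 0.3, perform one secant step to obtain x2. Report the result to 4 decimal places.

0.3547

f(0.4) = -0.121680, f(0.3) = 0.146818
x2 = 0.300000 − 0.146818·(0.300000 − 0.400000) / (0.146818 − (-0.121680)) = 0.300000 − (-0.014682)/(0.268498) = 0.354681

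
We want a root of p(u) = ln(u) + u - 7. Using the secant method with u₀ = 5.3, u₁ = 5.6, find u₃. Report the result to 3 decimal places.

p(5.3) = -0.03229, p(5.6) = 0.32277
u₂ = 5.60000 − 0.32277·(5.60000 − 5.30000) / (0.32277 − (-0.03229)) = 5.60000 − (0.09683)/(0.35506) = 5.32729
p(5.32729) = 0.00013
u₃ = 5.32729 − 0.00013·(5.32729 − 5.60000) / (0.00013 − 0.32277) = 5.32729 − (-0.00003)/(-0.32264) = 5.32718

5.327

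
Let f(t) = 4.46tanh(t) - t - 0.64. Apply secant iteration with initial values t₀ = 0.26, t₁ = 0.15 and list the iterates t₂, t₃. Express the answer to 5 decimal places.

0.18848, 0.18778

f(0.26) = 0.2341581, f(0.15) = -0.1259728
t₂ = 0.1500000 − (-0.1259728)·(0.1500000 − 0.2600000) / (-0.1259728 − 0.2341581) = 0.1500000 − (0.0138570)/(-0.3601308) = 0.1884777
f(0.1884777) = 0.0023183
t₃ = 0.1884777 − 0.0023183·(0.1884777 − 0.1500000) / (0.0023183 − (-0.1259728)) = 0.1884777 − (0.0000892)/(0.1282911) = 0.1877824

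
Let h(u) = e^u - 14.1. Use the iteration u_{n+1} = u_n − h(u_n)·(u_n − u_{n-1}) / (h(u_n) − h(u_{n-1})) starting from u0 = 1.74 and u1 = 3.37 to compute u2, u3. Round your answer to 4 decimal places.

h(1.74) = -8.402657, h(3.37) = 14.978527
u2 = 3.370000 − 14.978527·(3.370000 − 1.740000) / (14.978527 − (-8.402657)) = 3.370000 − (24.414999)/(23.381184) = 2.325784
h(2.325784) = -3.865296
u3 = 2.325784 − (-3.865296)·(2.325784 − 3.370000) / (-3.865296 − 14.978527) = 2.325784 − (4.036203)/(-18.843823) = 2.539977

2.3258, 2.5400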